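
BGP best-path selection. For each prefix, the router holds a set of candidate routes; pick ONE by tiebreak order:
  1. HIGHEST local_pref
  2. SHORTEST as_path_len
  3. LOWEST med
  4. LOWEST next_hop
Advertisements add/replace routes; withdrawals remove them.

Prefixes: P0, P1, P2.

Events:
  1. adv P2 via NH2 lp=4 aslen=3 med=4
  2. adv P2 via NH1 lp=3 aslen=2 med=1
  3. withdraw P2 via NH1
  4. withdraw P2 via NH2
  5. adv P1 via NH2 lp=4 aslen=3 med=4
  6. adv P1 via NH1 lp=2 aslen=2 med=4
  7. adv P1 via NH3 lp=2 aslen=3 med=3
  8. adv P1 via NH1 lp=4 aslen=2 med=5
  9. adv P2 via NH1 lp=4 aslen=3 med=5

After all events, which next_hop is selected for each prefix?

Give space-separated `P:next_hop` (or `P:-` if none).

Op 1: best P0=- P1=- P2=NH2
Op 2: best P0=- P1=- P2=NH2
Op 3: best P0=- P1=- P2=NH2
Op 4: best P0=- P1=- P2=-
Op 5: best P0=- P1=NH2 P2=-
Op 6: best P0=- P1=NH2 P2=-
Op 7: best P0=- P1=NH2 P2=-
Op 8: best P0=- P1=NH1 P2=-
Op 9: best P0=- P1=NH1 P2=NH1

Answer: P0:- P1:NH1 P2:NH1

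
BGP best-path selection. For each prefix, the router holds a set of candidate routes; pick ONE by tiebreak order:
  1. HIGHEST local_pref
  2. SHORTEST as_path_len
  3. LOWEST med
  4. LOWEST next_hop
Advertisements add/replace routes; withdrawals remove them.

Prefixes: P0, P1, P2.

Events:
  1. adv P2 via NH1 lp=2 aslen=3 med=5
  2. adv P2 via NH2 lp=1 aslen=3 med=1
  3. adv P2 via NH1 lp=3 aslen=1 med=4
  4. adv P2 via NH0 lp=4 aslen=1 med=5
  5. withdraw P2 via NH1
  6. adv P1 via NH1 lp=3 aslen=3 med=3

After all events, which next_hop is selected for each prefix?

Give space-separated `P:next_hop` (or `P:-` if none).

Answer: P0:- P1:NH1 P2:NH0

Derivation:
Op 1: best P0=- P1=- P2=NH1
Op 2: best P0=- P1=- P2=NH1
Op 3: best P0=- P1=- P2=NH1
Op 4: best P0=- P1=- P2=NH0
Op 5: best P0=- P1=- P2=NH0
Op 6: best P0=- P1=NH1 P2=NH0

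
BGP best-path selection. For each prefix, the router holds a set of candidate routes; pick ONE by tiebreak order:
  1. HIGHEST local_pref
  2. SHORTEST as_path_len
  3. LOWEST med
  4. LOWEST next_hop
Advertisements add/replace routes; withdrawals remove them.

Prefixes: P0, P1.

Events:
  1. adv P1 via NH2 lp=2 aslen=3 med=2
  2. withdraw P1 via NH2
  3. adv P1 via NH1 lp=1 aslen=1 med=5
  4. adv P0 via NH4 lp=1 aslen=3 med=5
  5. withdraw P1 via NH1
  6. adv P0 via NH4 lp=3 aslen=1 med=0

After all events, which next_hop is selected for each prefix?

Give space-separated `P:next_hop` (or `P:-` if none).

Op 1: best P0=- P1=NH2
Op 2: best P0=- P1=-
Op 3: best P0=- P1=NH1
Op 4: best P0=NH4 P1=NH1
Op 5: best P0=NH4 P1=-
Op 6: best P0=NH4 P1=-

Answer: P0:NH4 P1:-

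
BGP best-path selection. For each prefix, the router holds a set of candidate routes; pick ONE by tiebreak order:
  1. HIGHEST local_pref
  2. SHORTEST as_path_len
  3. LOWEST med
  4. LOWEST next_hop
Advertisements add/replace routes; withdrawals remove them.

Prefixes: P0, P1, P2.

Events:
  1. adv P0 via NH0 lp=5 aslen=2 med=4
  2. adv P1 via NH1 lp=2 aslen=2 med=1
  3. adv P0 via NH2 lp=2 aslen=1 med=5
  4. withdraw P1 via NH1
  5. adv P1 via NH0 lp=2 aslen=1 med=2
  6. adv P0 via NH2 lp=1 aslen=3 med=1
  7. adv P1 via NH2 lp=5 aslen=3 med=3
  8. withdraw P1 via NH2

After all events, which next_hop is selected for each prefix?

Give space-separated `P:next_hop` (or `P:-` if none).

Answer: P0:NH0 P1:NH0 P2:-

Derivation:
Op 1: best P0=NH0 P1=- P2=-
Op 2: best P0=NH0 P1=NH1 P2=-
Op 3: best P0=NH0 P1=NH1 P2=-
Op 4: best P0=NH0 P1=- P2=-
Op 5: best P0=NH0 P1=NH0 P2=-
Op 6: best P0=NH0 P1=NH0 P2=-
Op 7: best P0=NH0 P1=NH2 P2=-
Op 8: best P0=NH0 P1=NH0 P2=-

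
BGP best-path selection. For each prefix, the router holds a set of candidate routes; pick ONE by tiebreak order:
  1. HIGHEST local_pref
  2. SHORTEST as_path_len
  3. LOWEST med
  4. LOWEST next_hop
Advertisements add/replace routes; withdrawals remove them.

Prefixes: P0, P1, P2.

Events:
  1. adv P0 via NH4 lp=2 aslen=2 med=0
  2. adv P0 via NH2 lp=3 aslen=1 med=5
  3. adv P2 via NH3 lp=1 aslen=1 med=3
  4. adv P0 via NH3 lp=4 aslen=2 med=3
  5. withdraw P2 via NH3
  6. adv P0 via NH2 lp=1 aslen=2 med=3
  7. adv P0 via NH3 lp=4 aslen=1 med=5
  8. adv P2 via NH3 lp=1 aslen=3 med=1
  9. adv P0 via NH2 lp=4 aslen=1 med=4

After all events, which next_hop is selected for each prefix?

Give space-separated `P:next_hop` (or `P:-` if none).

Op 1: best P0=NH4 P1=- P2=-
Op 2: best P0=NH2 P1=- P2=-
Op 3: best P0=NH2 P1=- P2=NH3
Op 4: best P0=NH3 P1=- P2=NH3
Op 5: best P0=NH3 P1=- P2=-
Op 6: best P0=NH3 P1=- P2=-
Op 7: best P0=NH3 P1=- P2=-
Op 8: best P0=NH3 P1=- P2=NH3
Op 9: best P0=NH2 P1=- P2=NH3

Answer: P0:NH2 P1:- P2:NH3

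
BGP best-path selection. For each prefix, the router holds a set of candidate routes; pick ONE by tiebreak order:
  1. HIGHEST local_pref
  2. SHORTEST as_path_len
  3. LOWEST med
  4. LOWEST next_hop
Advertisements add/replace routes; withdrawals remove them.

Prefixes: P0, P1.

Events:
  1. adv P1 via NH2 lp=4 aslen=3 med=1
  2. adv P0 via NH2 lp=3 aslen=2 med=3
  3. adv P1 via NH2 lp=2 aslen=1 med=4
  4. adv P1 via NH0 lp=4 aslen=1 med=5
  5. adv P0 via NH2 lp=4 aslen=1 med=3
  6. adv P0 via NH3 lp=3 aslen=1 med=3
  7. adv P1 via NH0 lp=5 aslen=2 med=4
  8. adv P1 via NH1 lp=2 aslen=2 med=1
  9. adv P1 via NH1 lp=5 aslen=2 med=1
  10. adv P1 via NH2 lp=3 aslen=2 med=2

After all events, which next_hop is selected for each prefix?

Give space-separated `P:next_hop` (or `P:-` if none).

Op 1: best P0=- P1=NH2
Op 2: best P0=NH2 P1=NH2
Op 3: best P0=NH2 P1=NH2
Op 4: best P0=NH2 P1=NH0
Op 5: best P0=NH2 P1=NH0
Op 6: best P0=NH2 P1=NH0
Op 7: best P0=NH2 P1=NH0
Op 8: best P0=NH2 P1=NH0
Op 9: best P0=NH2 P1=NH1
Op 10: best P0=NH2 P1=NH1

Answer: P0:NH2 P1:NH1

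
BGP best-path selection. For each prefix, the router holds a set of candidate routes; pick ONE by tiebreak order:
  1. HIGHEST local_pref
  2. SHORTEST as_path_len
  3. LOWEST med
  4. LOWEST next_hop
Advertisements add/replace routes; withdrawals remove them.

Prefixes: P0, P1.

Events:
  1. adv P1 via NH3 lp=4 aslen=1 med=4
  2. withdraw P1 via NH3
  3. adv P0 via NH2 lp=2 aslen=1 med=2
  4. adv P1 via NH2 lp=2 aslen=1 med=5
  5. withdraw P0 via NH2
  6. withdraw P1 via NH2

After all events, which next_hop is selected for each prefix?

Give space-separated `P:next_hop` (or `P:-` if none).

Answer: P0:- P1:-

Derivation:
Op 1: best P0=- P1=NH3
Op 2: best P0=- P1=-
Op 3: best P0=NH2 P1=-
Op 4: best P0=NH2 P1=NH2
Op 5: best P0=- P1=NH2
Op 6: best P0=- P1=-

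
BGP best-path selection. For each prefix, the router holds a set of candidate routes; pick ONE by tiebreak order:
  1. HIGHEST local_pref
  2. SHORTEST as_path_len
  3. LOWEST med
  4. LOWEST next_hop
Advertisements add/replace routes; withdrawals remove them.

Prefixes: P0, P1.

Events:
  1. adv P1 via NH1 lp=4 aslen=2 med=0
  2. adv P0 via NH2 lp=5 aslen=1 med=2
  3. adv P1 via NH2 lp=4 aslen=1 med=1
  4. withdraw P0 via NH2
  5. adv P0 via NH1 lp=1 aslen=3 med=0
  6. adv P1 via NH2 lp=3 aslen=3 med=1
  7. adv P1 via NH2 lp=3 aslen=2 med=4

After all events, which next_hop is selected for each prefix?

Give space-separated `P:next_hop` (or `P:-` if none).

Op 1: best P0=- P1=NH1
Op 2: best P0=NH2 P1=NH1
Op 3: best P0=NH2 P1=NH2
Op 4: best P0=- P1=NH2
Op 5: best P0=NH1 P1=NH2
Op 6: best P0=NH1 P1=NH1
Op 7: best P0=NH1 P1=NH1

Answer: P0:NH1 P1:NH1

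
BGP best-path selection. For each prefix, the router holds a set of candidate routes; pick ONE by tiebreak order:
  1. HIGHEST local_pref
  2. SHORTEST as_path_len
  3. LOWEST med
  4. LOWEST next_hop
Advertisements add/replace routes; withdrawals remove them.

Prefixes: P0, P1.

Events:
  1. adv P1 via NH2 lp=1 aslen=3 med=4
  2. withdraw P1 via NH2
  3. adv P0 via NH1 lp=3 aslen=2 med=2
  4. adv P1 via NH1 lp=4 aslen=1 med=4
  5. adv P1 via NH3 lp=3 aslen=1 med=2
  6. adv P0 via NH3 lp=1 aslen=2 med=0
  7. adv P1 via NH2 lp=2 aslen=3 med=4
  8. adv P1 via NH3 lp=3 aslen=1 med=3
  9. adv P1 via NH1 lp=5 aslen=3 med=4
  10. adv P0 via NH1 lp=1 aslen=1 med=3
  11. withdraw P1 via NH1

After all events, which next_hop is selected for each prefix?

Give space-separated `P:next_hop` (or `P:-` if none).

Op 1: best P0=- P1=NH2
Op 2: best P0=- P1=-
Op 3: best P0=NH1 P1=-
Op 4: best P0=NH1 P1=NH1
Op 5: best P0=NH1 P1=NH1
Op 6: best P0=NH1 P1=NH1
Op 7: best P0=NH1 P1=NH1
Op 8: best P0=NH1 P1=NH1
Op 9: best P0=NH1 P1=NH1
Op 10: best P0=NH1 P1=NH1
Op 11: best P0=NH1 P1=NH3

Answer: P0:NH1 P1:NH3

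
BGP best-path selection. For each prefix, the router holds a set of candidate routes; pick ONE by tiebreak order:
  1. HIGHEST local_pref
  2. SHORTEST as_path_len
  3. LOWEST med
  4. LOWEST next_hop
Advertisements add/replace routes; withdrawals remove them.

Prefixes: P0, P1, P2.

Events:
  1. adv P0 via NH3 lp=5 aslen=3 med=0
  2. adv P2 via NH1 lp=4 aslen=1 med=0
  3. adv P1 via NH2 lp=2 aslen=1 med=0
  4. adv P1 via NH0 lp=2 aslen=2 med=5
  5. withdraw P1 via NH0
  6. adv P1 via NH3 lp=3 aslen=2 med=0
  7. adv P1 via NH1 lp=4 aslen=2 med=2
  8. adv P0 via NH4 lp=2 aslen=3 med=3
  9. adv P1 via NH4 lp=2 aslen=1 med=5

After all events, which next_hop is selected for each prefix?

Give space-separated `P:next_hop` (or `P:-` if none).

Op 1: best P0=NH3 P1=- P2=-
Op 2: best P0=NH3 P1=- P2=NH1
Op 3: best P0=NH3 P1=NH2 P2=NH1
Op 4: best P0=NH3 P1=NH2 P2=NH1
Op 5: best P0=NH3 P1=NH2 P2=NH1
Op 6: best P0=NH3 P1=NH3 P2=NH1
Op 7: best P0=NH3 P1=NH1 P2=NH1
Op 8: best P0=NH3 P1=NH1 P2=NH1
Op 9: best P0=NH3 P1=NH1 P2=NH1

Answer: P0:NH3 P1:NH1 P2:NH1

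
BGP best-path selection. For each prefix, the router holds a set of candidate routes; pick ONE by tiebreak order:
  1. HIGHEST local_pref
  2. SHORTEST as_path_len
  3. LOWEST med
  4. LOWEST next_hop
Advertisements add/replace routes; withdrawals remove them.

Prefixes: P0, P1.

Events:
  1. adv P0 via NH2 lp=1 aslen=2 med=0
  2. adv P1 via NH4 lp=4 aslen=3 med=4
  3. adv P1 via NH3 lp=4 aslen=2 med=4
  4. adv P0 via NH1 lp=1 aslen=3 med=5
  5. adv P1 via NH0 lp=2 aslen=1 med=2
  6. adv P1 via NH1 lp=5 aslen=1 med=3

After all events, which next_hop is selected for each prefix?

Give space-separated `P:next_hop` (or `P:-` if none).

Answer: P0:NH2 P1:NH1

Derivation:
Op 1: best P0=NH2 P1=-
Op 2: best P0=NH2 P1=NH4
Op 3: best P0=NH2 P1=NH3
Op 4: best P0=NH2 P1=NH3
Op 5: best P0=NH2 P1=NH3
Op 6: best P0=NH2 P1=NH1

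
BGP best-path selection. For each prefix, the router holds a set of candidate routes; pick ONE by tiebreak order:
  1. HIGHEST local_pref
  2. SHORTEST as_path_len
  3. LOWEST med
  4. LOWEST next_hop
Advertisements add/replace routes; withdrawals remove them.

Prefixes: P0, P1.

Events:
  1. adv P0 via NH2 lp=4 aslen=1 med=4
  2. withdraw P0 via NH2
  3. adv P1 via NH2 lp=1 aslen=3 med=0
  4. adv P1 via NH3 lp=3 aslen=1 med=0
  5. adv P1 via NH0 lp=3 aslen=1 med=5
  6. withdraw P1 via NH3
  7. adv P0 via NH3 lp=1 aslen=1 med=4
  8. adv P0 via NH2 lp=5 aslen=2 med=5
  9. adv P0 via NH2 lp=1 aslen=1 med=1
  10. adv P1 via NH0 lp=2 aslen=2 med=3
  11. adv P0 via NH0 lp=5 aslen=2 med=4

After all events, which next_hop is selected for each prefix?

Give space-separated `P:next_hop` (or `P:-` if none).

Answer: P0:NH0 P1:NH0

Derivation:
Op 1: best P0=NH2 P1=-
Op 2: best P0=- P1=-
Op 3: best P0=- P1=NH2
Op 4: best P0=- P1=NH3
Op 5: best P0=- P1=NH3
Op 6: best P0=- P1=NH0
Op 7: best P0=NH3 P1=NH0
Op 8: best P0=NH2 P1=NH0
Op 9: best P0=NH2 P1=NH0
Op 10: best P0=NH2 P1=NH0
Op 11: best P0=NH0 P1=NH0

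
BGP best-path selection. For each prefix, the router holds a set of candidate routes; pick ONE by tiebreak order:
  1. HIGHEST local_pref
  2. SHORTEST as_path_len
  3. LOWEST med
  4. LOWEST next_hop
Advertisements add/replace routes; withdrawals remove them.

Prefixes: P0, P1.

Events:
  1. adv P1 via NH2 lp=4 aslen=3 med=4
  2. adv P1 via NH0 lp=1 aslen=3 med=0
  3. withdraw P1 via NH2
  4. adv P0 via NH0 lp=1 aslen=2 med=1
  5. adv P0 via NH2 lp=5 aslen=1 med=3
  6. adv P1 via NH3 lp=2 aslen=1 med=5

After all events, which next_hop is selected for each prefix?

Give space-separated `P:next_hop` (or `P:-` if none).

Answer: P0:NH2 P1:NH3

Derivation:
Op 1: best P0=- P1=NH2
Op 2: best P0=- P1=NH2
Op 3: best P0=- P1=NH0
Op 4: best P0=NH0 P1=NH0
Op 5: best P0=NH2 P1=NH0
Op 6: best P0=NH2 P1=NH3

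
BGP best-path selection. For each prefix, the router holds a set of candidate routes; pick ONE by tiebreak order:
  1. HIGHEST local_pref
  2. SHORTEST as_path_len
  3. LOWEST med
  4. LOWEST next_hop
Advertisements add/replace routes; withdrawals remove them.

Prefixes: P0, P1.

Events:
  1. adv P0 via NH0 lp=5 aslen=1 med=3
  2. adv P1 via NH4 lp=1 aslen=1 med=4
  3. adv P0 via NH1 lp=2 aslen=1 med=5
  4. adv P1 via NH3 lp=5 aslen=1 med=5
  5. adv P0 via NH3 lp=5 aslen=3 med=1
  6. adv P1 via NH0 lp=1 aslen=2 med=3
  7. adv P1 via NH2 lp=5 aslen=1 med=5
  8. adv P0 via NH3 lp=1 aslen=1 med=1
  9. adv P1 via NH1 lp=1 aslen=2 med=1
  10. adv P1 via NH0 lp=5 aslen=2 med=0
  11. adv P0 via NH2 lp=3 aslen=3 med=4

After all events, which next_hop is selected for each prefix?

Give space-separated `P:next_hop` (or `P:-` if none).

Answer: P0:NH0 P1:NH2

Derivation:
Op 1: best P0=NH0 P1=-
Op 2: best P0=NH0 P1=NH4
Op 3: best P0=NH0 P1=NH4
Op 4: best P0=NH0 P1=NH3
Op 5: best P0=NH0 P1=NH3
Op 6: best P0=NH0 P1=NH3
Op 7: best P0=NH0 P1=NH2
Op 8: best P0=NH0 P1=NH2
Op 9: best P0=NH0 P1=NH2
Op 10: best P0=NH0 P1=NH2
Op 11: best P0=NH0 P1=NH2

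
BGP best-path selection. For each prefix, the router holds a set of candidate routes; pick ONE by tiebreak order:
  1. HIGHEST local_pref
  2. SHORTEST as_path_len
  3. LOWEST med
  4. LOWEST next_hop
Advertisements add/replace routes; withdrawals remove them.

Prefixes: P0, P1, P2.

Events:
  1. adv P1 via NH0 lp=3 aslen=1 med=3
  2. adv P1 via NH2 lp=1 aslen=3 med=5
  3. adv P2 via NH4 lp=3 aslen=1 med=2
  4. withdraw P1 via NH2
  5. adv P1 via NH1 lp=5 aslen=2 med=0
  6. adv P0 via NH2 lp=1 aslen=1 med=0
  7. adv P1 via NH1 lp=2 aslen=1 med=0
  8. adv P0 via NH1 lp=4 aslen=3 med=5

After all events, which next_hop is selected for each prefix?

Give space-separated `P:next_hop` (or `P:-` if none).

Answer: P0:NH1 P1:NH0 P2:NH4

Derivation:
Op 1: best P0=- P1=NH0 P2=-
Op 2: best P0=- P1=NH0 P2=-
Op 3: best P0=- P1=NH0 P2=NH4
Op 4: best P0=- P1=NH0 P2=NH4
Op 5: best P0=- P1=NH1 P2=NH4
Op 6: best P0=NH2 P1=NH1 P2=NH4
Op 7: best P0=NH2 P1=NH0 P2=NH4
Op 8: best P0=NH1 P1=NH0 P2=NH4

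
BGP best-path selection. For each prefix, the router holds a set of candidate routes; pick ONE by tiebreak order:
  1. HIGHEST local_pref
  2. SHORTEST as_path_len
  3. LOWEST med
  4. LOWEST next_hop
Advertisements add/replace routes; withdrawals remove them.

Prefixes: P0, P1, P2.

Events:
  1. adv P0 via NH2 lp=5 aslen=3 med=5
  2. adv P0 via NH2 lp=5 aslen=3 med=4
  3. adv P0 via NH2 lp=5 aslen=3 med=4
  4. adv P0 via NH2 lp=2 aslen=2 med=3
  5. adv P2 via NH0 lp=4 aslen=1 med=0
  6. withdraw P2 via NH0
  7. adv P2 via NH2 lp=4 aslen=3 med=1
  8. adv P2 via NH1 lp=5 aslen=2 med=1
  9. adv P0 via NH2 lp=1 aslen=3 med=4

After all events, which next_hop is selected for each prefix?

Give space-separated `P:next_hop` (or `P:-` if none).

Answer: P0:NH2 P1:- P2:NH1

Derivation:
Op 1: best P0=NH2 P1=- P2=-
Op 2: best P0=NH2 P1=- P2=-
Op 3: best P0=NH2 P1=- P2=-
Op 4: best P0=NH2 P1=- P2=-
Op 5: best P0=NH2 P1=- P2=NH0
Op 6: best P0=NH2 P1=- P2=-
Op 7: best P0=NH2 P1=- P2=NH2
Op 8: best P0=NH2 P1=- P2=NH1
Op 9: best P0=NH2 P1=- P2=NH1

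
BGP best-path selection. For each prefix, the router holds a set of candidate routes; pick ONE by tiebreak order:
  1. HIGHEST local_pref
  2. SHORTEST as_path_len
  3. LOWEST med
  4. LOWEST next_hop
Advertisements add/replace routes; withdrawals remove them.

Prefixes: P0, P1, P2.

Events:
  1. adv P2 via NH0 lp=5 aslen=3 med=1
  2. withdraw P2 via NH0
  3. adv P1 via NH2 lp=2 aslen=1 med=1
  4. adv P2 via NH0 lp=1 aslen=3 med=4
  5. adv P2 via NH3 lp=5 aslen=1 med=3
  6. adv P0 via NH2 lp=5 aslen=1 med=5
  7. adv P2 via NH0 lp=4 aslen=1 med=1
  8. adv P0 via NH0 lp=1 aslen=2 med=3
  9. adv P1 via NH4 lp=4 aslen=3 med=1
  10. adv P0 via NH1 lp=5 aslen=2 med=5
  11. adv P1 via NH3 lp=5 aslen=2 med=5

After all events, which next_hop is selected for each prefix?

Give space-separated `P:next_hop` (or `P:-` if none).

Op 1: best P0=- P1=- P2=NH0
Op 2: best P0=- P1=- P2=-
Op 3: best P0=- P1=NH2 P2=-
Op 4: best P0=- P1=NH2 P2=NH0
Op 5: best P0=- P1=NH2 P2=NH3
Op 6: best P0=NH2 P1=NH2 P2=NH3
Op 7: best P0=NH2 P1=NH2 P2=NH3
Op 8: best P0=NH2 P1=NH2 P2=NH3
Op 9: best P0=NH2 P1=NH4 P2=NH3
Op 10: best P0=NH2 P1=NH4 P2=NH3
Op 11: best P0=NH2 P1=NH3 P2=NH3

Answer: P0:NH2 P1:NH3 P2:NH3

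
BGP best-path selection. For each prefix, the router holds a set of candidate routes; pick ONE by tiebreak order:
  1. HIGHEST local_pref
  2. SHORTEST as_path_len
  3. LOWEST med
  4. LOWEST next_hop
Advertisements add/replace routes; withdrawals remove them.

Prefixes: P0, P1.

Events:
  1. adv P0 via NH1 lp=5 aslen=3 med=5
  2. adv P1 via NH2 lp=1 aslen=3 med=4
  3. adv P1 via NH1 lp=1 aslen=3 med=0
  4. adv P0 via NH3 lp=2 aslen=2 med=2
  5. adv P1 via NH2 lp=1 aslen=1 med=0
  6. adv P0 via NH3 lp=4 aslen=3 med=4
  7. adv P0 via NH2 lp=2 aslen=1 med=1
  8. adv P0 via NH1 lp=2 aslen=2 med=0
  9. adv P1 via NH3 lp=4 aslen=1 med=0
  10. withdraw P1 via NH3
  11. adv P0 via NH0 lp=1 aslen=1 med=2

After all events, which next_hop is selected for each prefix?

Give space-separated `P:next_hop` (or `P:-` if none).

Answer: P0:NH3 P1:NH2

Derivation:
Op 1: best P0=NH1 P1=-
Op 2: best P0=NH1 P1=NH2
Op 3: best P0=NH1 P1=NH1
Op 4: best P0=NH1 P1=NH1
Op 5: best P0=NH1 P1=NH2
Op 6: best P0=NH1 P1=NH2
Op 7: best P0=NH1 P1=NH2
Op 8: best P0=NH3 P1=NH2
Op 9: best P0=NH3 P1=NH3
Op 10: best P0=NH3 P1=NH2
Op 11: best P0=NH3 P1=NH2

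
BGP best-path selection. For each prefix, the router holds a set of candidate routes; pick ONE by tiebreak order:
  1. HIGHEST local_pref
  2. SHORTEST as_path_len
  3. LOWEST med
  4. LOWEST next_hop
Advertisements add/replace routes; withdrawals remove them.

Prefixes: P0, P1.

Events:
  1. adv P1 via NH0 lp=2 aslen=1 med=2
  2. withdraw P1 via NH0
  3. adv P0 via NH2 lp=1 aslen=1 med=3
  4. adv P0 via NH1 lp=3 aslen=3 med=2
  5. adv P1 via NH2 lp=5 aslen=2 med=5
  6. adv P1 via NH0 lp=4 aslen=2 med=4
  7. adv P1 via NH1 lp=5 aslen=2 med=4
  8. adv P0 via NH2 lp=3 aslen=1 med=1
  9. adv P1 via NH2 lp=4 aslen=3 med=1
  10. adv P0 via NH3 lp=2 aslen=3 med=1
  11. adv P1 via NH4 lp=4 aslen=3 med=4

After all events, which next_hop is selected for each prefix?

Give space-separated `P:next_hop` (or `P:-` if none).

Op 1: best P0=- P1=NH0
Op 2: best P0=- P1=-
Op 3: best P0=NH2 P1=-
Op 4: best P0=NH1 P1=-
Op 5: best P0=NH1 P1=NH2
Op 6: best P0=NH1 P1=NH2
Op 7: best P0=NH1 P1=NH1
Op 8: best P0=NH2 P1=NH1
Op 9: best P0=NH2 P1=NH1
Op 10: best P0=NH2 P1=NH1
Op 11: best P0=NH2 P1=NH1

Answer: P0:NH2 P1:NH1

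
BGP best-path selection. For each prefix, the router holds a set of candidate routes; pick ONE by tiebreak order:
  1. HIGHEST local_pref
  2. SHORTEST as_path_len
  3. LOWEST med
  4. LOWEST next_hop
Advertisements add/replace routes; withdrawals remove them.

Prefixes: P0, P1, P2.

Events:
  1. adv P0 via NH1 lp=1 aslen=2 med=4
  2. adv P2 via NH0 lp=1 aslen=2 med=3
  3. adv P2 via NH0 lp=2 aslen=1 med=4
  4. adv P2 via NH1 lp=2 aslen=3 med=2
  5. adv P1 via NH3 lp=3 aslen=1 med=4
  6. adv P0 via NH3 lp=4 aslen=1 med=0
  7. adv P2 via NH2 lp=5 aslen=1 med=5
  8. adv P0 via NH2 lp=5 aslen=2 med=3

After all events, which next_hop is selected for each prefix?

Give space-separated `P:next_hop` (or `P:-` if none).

Op 1: best P0=NH1 P1=- P2=-
Op 2: best P0=NH1 P1=- P2=NH0
Op 3: best P0=NH1 P1=- P2=NH0
Op 4: best P0=NH1 P1=- P2=NH0
Op 5: best P0=NH1 P1=NH3 P2=NH0
Op 6: best P0=NH3 P1=NH3 P2=NH0
Op 7: best P0=NH3 P1=NH3 P2=NH2
Op 8: best P0=NH2 P1=NH3 P2=NH2

Answer: P0:NH2 P1:NH3 P2:NH2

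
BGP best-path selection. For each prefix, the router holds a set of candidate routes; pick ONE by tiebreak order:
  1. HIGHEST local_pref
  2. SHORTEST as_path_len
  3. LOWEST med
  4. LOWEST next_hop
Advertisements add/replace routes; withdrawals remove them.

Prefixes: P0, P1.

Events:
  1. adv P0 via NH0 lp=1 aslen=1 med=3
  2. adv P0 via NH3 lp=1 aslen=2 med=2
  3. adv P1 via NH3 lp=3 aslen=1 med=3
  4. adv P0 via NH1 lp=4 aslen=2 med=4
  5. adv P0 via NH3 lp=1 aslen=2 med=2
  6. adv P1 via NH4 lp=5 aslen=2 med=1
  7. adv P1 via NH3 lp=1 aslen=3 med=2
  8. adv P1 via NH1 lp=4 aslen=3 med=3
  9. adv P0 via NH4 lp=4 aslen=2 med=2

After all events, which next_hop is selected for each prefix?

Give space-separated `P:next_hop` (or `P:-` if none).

Answer: P0:NH4 P1:NH4

Derivation:
Op 1: best P0=NH0 P1=-
Op 2: best P0=NH0 P1=-
Op 3: best P0=NH0 P1=NH3
Op 4: best P0=NH1 P1=NH3
Op 5: best P0=NH1 P1=NH3
Op 6: best P0=NH1 P1=NH4
Op 7: best P0=NH1 P1=NH4
Op 8: best P0=NH1 P1=NH4
Op 9: best P0=NH4 P1=NH4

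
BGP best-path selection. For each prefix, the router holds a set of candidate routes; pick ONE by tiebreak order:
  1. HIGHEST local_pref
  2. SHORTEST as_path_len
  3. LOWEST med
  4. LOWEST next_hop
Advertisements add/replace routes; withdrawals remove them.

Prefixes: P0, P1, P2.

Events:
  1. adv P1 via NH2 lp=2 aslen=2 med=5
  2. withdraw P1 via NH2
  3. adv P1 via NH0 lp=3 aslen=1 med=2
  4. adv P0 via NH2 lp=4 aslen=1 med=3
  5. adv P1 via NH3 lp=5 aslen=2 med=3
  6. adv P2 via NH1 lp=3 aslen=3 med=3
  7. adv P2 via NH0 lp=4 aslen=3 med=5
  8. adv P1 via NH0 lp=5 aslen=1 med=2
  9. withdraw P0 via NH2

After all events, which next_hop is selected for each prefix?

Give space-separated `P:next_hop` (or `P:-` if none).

Answer: P0:- P1:NH0 P2:NH0

Derivation:
Op 1: best P0=- P1=NH2 P2=-
Op 2: best P0=- P1=- P2=-
Op 3: best P0=- P1=NH0 P2=-
Op 4: best P0=NH2 P1=NH0 P2=-
Op 5: best P0=NH2 P1=NH3 P2=-
Op 6: best P0=NH2 P1=NH3 P2=NH1
Op 7: best P0=NH2 P1=NH3 P2=NH0
Op 8: best P0=NH2 P1=NH0 P2=NH0
Op 9: best P0=- P1=NH0 P2=NH0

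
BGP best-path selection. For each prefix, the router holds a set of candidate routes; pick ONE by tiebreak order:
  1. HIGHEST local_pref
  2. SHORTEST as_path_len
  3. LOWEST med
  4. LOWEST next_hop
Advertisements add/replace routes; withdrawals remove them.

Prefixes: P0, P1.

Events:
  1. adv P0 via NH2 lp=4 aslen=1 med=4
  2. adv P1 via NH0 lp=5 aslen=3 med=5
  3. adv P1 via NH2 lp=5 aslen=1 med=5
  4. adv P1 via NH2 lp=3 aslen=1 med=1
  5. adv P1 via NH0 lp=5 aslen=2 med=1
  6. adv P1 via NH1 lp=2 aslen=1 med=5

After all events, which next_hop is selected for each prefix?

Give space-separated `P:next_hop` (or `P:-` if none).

Op 1: best P0=NH2 P1=-
Op 2: best P0=NH2 P1=NH0
Op 3: best P0=NH2 P1=NH2
Op 4: best P0=NH2 P1=NH0
Op 5: best P0=NH2 P1=NH0
Op 6: best P0=NH2 P1=NH0

Answer: P0:NH2 P1:NH0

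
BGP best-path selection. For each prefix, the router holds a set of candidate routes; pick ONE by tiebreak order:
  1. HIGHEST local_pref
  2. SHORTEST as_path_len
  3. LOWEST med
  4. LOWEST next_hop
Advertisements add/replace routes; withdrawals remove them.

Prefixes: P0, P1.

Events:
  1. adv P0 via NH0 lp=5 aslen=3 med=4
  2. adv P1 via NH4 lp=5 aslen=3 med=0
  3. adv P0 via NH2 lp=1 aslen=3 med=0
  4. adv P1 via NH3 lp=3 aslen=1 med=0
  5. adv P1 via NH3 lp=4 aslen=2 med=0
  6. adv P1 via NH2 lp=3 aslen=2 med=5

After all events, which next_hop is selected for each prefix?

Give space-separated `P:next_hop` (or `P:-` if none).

Op 1: best P0=NH0 P1=-
Op 2: best P0=NH0 P1=NH4
Op 3: best P0=NH0 P1=NH4
Op 4: best P0=NH0 P1=NH4
Op 5: best P0=NH0 P1=NH4
Op 6: best P0=NH0 P1=NH4

Answer: P0:NH0 P1:NH4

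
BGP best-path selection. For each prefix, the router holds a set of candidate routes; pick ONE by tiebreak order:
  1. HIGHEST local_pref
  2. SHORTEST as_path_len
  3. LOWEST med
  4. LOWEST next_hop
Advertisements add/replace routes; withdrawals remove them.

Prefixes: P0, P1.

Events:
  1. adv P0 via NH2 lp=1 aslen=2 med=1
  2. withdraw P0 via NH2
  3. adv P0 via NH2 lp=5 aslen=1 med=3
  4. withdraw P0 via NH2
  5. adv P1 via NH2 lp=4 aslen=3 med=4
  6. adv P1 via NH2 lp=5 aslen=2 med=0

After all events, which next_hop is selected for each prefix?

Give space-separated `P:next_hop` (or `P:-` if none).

Answer: P0:- P1:NH2

Derivation:
Op 1: best P0=NH2 P1=-
Op 2: best P0=- P1=-
Op 3: best P0=NH2 P1=-
Op 4: best P0=- P1=-
Op 5: best P0=- P1=NH2
Op 6: best P0=- P1=NH2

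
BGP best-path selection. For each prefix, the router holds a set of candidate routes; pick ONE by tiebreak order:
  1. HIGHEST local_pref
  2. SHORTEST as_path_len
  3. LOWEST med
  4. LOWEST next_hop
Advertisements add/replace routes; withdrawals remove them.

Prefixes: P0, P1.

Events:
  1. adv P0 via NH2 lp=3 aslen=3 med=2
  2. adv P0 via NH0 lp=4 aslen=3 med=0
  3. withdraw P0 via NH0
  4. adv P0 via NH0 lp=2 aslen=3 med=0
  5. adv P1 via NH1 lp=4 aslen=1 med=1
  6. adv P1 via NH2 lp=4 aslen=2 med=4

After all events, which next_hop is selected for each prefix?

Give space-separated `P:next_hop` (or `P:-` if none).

Answer: P0:NH2 P1:NH1

Derivation:
Op 1: best P0=NH2 P1=-
Op 2: best P0=NH0 P1=-
Op 3: best P0=NH2 P1=-
Op 4: best P0=NH2 P1=-
Op 5: best P0=NH2 P1=NH1
Op 6: best P0=NH2 P1=NH1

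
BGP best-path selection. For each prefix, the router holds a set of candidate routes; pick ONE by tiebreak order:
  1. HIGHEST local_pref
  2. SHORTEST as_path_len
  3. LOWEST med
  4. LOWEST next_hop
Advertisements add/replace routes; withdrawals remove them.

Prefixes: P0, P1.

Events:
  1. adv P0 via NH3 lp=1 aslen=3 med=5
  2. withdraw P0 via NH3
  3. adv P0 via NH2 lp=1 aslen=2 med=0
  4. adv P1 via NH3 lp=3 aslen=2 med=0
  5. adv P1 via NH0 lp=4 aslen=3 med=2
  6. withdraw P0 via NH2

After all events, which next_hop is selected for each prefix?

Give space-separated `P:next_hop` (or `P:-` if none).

Answer: P0:- P1:NH0

Derivation:
Op 1: best P0=NH3 P1=-
Op 2: best P0=- P1=-
Op 3: best P0=NH2 P1=-
Op 4: best P0=NH2 P1=NH3
Op 5: best P0=NH2 P1=NH0
Op 6: best P0=- P1=NH0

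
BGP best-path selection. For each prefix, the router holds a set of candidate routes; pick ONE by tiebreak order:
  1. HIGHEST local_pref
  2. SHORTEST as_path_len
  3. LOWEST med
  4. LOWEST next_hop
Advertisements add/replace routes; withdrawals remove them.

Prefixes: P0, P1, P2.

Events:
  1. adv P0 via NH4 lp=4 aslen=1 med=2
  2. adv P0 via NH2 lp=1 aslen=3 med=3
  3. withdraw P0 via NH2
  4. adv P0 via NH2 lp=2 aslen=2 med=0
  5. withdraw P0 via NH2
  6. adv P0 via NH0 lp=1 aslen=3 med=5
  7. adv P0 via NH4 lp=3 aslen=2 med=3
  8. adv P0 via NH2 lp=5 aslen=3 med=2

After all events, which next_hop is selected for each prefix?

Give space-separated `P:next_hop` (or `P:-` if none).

Answer: P0:NH2 P1:- P2:-

Derivation:
Op 1: best P0=NH4 P1=- P2=-
Op 2: best P0=NH4 P1=- P2=-
Op 3: best P0=NH4 P1=- P2=-
Op 4: best P0=NH4 P1=- P2=-
Op 5: best P0=NH4 P1=- P2=-
Op 6: best P0=NH4 P1=- P2=-
Op 7: best P0=NH4 P1=- P2=-
Op 8: best P0=NH2 P1=- P2=-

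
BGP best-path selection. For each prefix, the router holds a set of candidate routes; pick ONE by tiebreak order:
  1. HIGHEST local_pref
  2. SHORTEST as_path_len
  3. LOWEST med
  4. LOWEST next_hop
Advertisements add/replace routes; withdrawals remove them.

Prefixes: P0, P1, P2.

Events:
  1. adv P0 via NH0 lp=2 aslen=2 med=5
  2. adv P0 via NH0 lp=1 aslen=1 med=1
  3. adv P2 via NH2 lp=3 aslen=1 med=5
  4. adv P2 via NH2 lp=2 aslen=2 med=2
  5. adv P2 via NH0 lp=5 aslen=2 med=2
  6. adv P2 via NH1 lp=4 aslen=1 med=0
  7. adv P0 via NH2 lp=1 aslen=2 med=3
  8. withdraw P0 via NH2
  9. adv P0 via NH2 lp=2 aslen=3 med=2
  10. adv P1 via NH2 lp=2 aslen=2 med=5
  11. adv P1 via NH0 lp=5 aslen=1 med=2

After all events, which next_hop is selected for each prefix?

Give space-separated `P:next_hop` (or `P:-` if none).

Op 1: best P0=NH0 P1=- P2=-
Op 2: best P0=NH0 P1=- P2=-
Op 3: best P0=NH0 P1=- P2=NH2
Op 4: best P0=NH0 P1=- P2=NH2
Op 5: best P0=NH0 P1=- P2=NH0
Op 6: best P0=NH0 P1=- P2=NH0
Op 7: best P0=NH0 P1=- P2=NH0
Op 8: best P0=NH0 P1=- P2=NH0
Op 9: best P0=NH2 P1=- P2=NH0
Op 10: best P0=NH2 P1=NH2 P2=NH0
Op 11: best P0=NH2 P1=NH0 P2=NH0

Answer: P0:NH2 P1:NH0 P2:NH0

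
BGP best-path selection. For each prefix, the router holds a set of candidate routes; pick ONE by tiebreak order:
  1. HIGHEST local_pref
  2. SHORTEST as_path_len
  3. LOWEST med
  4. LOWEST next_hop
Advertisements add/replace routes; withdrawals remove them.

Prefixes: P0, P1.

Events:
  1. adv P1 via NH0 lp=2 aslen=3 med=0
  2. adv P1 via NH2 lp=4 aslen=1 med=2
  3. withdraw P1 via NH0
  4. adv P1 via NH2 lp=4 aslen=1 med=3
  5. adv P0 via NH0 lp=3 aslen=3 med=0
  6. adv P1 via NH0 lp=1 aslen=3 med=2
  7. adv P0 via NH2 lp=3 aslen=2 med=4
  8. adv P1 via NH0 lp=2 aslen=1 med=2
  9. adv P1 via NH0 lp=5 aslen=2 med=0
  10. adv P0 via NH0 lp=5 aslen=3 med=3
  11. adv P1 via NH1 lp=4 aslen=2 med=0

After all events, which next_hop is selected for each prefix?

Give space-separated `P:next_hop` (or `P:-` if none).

Answer: P0:NH0 P1:NH0

Derivation:
Op 1: best P0=- P1=NH0
Op 2: best P0=- P1=NH2
Op 3: best P0=- P1=NH2
Op 4: best P0=- P1=NH2
Op 5: best P0=NH0 P1=NH2
Op 6: best P0=NH0 P1=NH2
Op 7: best P0=NH2 P1=NH2
Op 8: best P0=NH2 P1=NH2
Op 9: best P0=NH2 P1=NH0
Op 10: best P0=NH0 P1=NH0
Op 11: best P0=NH0 P1=NH0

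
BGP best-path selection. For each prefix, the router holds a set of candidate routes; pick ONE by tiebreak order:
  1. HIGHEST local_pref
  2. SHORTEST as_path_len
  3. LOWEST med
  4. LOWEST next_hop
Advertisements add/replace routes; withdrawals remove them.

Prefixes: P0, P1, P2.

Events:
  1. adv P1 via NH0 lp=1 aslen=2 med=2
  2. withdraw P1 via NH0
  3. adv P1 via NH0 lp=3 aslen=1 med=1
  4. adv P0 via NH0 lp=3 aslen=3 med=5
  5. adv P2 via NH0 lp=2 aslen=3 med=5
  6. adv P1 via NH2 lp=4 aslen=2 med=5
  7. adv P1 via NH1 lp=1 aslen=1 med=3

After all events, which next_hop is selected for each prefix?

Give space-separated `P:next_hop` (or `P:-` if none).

Answer: P0:NH0 P1:NH2 P2:NH0

Derivation:
Op 1: best P0=- P1=NH0 P2=-
Op 2: best P0=- P1=- P2=-
Op 3: best P0=- P1=NH0 P2=-
Op 4: best P0=NH0 P1=NH0 P2=-
Op 5: best P0=NH0 P1=NH0 P2=NH0
Op 6: best P0=NH0 P1=NH2 P2=NH0
Op 7: best P0=NH0 P1=NH2 P2=NH0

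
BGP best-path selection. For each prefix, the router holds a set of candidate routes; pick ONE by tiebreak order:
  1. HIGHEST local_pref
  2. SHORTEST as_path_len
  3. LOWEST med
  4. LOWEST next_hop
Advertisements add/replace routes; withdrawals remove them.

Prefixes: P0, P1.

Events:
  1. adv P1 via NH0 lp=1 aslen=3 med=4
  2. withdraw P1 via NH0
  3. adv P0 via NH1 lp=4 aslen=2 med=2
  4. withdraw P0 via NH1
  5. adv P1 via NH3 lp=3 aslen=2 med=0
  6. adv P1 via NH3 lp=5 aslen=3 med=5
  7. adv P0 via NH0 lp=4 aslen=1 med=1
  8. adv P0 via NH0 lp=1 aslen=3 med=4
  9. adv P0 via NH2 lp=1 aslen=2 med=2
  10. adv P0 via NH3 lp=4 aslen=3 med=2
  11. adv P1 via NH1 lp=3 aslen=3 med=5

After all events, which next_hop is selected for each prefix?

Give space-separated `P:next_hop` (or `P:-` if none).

Answer: P0:NH3 P1:NH3

Derivation:
Op 1: best P0=- P1=NH0
Op 2: best P0=- P1=-
Op 3: best P0=NH1 P1=-
Op 4: best P0=- P1=-
Op 5: best P0=- P1=NH3
Op 6: best P0=- P1=NH3
Op 7: best P0=NH0 P1=NH3
Op 8: best P0=NH0 P1=NH3
Op 9: best P0=NH2 P1=NH3
Op 10: best P0=NH3 P1=NH3
Op 11: best P0=NH3 P1=NH3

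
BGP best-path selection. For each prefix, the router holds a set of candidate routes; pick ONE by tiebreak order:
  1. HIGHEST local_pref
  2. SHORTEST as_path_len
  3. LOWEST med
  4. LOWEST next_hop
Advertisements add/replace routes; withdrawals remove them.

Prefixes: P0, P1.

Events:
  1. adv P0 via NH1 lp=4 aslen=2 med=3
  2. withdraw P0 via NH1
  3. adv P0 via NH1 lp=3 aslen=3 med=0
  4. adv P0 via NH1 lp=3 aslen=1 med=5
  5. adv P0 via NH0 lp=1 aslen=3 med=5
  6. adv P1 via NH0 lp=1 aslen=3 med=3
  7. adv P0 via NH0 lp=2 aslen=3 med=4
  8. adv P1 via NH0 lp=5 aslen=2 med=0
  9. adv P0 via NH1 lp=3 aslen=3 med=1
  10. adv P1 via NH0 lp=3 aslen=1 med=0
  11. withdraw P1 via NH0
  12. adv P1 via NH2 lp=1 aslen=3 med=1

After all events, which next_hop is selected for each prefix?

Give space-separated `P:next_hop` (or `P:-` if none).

Answer: P0:NH1 P1:NH2

Derivation:
Op 1: best P0=NH1 P1=-
Op 2: best P0=- P1=-
Op 3: best P0=NH1 P1=-
Op 4: best P0=NH1 P1=-
Op 5: best P0=NH1 P1=-
Op 6: best P0=NH1 P1=NH0
Op 7: best P0=NH1 P1=NH0
Op 8: best P0=NH1 P1=NH0
Op 9: best P0=NH1 P1=NH0
Op 10: best P0=NH1 P1=NH0
Op 11: best P0=NH1 P1=-
Op 12: best P0=NH1 P1=NH2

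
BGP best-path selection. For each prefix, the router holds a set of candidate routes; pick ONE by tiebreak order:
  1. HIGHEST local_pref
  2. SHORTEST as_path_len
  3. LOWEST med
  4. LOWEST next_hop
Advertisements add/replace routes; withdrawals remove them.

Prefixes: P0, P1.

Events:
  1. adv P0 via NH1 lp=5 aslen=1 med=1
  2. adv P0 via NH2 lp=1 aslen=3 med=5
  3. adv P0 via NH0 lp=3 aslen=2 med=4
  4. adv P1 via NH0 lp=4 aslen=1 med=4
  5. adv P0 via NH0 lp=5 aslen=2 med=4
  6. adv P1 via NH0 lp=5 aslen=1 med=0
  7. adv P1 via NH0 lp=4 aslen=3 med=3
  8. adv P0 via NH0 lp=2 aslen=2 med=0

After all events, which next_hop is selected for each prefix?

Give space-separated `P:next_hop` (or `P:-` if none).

Op 1: best P0=NH1 P1=-
Op 2: best P0=NH1 P1=-
Op 3: best P0=NH1 P1=-
Op 4: best P0=NH1 P1=NH0
Op 5: best P0=NH1 P1=NH0
Op 6: best P0=NH1 P1=NH0
Op 7: best P0=NH1 P1=NH0
Op 8: best P0=NH1 P1=NH0

Answer: P0:NH1 P1:NH0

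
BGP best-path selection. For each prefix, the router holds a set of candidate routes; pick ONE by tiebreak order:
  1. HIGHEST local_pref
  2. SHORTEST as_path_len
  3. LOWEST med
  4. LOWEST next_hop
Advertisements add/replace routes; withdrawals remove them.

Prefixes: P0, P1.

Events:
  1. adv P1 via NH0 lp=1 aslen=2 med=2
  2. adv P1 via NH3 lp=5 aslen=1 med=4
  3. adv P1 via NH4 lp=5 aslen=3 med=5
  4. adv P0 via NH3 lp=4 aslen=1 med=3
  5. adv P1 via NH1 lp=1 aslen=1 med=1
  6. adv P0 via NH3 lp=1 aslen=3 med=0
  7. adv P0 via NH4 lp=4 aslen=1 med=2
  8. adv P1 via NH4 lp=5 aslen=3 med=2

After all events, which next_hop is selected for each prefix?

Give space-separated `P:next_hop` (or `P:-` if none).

Op 1: best P0=- P1=NH0
Op 2: best P0=- P1=NH3
Op 3: best P0=- P1=NH3
Op 4: best P0=NH3 P1=NH3
Op 5: best P0=NH3 P1=NH3
Op 6: best P0=NH3 P1=NH3
Op 7: best P0=NH4 P1=NH3
Op 8: best P0=NH4 P1=NH3

Answer: P0:NH4 P1:NH3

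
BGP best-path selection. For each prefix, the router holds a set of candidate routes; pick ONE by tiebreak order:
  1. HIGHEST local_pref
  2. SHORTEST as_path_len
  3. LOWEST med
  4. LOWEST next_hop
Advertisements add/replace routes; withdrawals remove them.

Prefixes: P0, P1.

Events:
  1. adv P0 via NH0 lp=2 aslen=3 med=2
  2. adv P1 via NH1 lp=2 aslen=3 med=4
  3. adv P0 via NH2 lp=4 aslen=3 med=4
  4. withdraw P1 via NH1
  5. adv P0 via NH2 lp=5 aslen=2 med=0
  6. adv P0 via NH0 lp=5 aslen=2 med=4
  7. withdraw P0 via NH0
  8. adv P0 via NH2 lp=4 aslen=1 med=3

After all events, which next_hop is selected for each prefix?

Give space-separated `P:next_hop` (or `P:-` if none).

Op 1: best P0=NH0 P1=-
Op 2: best P0=NH0 P1=NH1
Op 3: best P0=NH2 P1=NH1
Op 4: best P0=NH2 P1=-
Op 5: best P0=NH2 P1=-
Op 6: best P0=NH2 P1=-
Op 7: best P0=NH2 P1=-
Op 8: best P0=NH2 P1=-

Answer: P0:NH2 P1:-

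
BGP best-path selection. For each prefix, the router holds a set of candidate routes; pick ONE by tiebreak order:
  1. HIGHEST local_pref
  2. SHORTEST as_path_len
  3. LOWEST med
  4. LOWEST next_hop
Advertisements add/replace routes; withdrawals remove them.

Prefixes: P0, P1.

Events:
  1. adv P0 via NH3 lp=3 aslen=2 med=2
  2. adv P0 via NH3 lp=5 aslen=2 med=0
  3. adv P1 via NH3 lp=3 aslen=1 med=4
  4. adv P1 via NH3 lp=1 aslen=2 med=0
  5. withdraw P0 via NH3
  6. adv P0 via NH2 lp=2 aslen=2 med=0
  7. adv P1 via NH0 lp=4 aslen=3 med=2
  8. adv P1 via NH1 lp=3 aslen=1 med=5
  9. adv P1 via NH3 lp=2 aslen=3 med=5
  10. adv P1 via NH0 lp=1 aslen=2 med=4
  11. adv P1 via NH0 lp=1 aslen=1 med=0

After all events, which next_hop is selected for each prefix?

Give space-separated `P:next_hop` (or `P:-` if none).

Op 1: best P0=NH3 P1=-
Op 2: best P0=NH3 P1=-
Op 3: best P0=NH3 P1=NH3
Op 4: best P0=NH3 P1=NH3
Op 5: best P0=- P1=NH3
Op 6: best P0=NH2 P1=NH3
Op 7: best P0=NH2 P1=NH0
Op 8: best P0=NH2 P1=NH0
Op 9: best P0=NH2 P1=NH0
Op 10: best P0=NH2 P1=NH1
Op 11: best P0=NH2 P1=NH1

Answer: P0:NH2 P1:NH1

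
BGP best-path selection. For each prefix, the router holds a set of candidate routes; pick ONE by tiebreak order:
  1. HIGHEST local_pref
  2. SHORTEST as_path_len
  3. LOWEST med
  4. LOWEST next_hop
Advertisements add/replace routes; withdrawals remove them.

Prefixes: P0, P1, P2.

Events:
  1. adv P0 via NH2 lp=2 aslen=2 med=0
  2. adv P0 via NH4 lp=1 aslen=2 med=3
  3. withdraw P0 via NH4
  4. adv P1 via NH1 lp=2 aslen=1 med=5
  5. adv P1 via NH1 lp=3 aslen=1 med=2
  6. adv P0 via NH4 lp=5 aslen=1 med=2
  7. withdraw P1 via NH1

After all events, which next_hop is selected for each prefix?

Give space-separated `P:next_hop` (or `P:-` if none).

Op 1: best P0=NH2 P1=- P2=-
Op 2: best P0=NH2 P1=- P2=-
Op 3: best P0=NH2 P1=- P2=-
Op 4: best P0=NH2 P1=NH1 P2=-
Op 5: best P0=NH2 P1=NH1 P2=-
Op 6: best P0=NH4 P1=NH1 P2=-
Op 7: best P0=NH4 P1=- P2=-

Answer: P0:NH4 P1:- P2:-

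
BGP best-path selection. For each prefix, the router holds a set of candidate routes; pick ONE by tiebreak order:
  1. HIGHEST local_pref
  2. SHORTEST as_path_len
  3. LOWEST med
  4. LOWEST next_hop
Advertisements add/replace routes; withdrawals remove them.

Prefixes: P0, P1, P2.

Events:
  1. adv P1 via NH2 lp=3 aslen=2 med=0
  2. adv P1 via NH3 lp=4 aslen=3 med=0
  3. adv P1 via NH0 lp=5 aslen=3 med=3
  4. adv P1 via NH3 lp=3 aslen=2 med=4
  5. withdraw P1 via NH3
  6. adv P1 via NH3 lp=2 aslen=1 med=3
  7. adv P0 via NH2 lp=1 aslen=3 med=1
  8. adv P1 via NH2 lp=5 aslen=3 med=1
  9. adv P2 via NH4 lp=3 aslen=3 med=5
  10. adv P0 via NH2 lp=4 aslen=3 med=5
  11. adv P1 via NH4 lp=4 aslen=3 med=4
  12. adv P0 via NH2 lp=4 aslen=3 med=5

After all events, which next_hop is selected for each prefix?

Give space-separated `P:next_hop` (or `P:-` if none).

Op 1: best P0=- P1=NH2 P2=-
Op 2: best P0=- P1=NH3 P2=-
Op 3: best P0=- P1=NH0 P2=-
Op 4: best P0=- P1=NH0 P2=-
Op 5: best P0=- P1=NH0 P2=-
Op 6: best P0=- P1=NH0 P2=-
Op 7: best P0=NH2 P1=NH0 P2=-
Op 8: best P0=NH2 P1=NH2 P2=-
Op 9: best P0=NH2 P1=NH2 P2=NH4
Op 10: best P0=NH2 P1=NH2 P2=NH4
Op 11: best P0=NH2 P1=NH2 P2=NH4
Op 12: best P0=NH2 P1=NH2 P2=NH4

Answer: P0:NH2 P1:NH2 P2:NH4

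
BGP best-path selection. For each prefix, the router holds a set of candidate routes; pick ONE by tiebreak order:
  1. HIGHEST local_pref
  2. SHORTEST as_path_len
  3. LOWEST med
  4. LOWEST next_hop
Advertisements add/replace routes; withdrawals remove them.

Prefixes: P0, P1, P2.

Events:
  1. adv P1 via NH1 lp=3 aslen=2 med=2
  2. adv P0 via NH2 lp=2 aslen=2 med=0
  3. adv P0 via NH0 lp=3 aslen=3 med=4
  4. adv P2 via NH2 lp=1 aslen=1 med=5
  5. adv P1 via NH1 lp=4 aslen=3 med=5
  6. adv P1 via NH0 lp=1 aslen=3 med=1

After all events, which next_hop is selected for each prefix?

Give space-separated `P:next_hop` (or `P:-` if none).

Answer: P0:NH0 P1:NH1 P2:NH2

Derivation:
Op 1: best P0=- P1=NH1 P2=-
Op 2: best P0=NH2 P1=NH1 P2=-
Op 3: best P0=NH0 P1=NH1 P2=-
Op 4: best P0=NH0 P1=NH1 P2=NH2
Op 5: best P0=NH0 P1=NH1 P2=NH2
Op 6: best P0=NH0 P1=NH1 P2=NH2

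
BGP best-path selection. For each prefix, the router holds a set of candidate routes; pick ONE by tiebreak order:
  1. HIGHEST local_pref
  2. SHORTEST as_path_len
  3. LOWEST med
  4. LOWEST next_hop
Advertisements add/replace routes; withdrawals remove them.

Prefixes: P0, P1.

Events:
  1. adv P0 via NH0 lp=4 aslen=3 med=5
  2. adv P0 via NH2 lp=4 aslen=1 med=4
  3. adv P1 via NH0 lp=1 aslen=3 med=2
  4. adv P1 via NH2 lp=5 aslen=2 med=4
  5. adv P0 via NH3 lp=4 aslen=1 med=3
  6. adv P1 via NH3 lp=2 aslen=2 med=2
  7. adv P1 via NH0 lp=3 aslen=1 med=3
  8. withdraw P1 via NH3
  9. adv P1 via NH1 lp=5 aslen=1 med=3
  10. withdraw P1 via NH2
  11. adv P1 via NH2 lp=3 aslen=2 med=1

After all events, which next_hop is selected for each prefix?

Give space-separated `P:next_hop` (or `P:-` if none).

Op 1: best P0=NH0 P1=-
Op 2: best P0=NH2 P1=-
Op 3: best P0=NH2 P1=NH0
Op 4: best P0=NH2 P1=NH2
Op 5: best P0=NH3 P1=NH2
Op 6: best P0=NH3 P1=NH2
Op 7: best P0=NH3 P1=NH2
Op 8: best P0=NH3 P1=NH2
Op 9: best P0=NH3 P1=NH1
Op 10: best P0=NH3 P1=NH1
Op 11: best P0=NH3 P1=NH1

Answer: P0:NH3 P1:NH1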